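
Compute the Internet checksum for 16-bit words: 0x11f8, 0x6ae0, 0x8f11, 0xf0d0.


Sum all words (with carry folding):
+ 0x11f8 = 0x11f8
+ 0x6ae0 = 0x7cd8
+ 0x8f11 = 0x0bea
+ 0xf0d0 = 0xfcba
One's complement: ~0xfcba
Checksum = 0x0345


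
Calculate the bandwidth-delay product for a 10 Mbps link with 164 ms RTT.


BDP = bandwidth * RTT
= 10 Mbps * 164 ms
= 10 * 1e6 * 164 / 1000 bits
= 1640000 bits
= 205000 bytes
= 200.1953 KB
BDP = 1640000 bits (205000 bytes)


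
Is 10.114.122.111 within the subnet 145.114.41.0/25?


Subnet network: 145.114.41.0
Test IP AND mask: 10.114.122.0
No, 10.114.122.111 is not in 145.114.41.0/25


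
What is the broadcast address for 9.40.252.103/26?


Network: 9.40.252.64/26
Host bits = 6
Set all host bits to 1:
Broadcast: 9.40.252.127


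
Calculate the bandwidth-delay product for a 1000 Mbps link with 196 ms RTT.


BDP = bandwidth * RTT
= 1000 Mbps * 196 ms
= 1000 * 1e6 * 196 / 1000 bits
= 196000000 bits
= 24500000 bytes
= 23925.7812 KB
BDP = 196000000 bits (24500000 bytes)


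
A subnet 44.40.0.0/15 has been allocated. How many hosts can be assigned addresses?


Host bits = 32 - 15 = 17
Total addresses = 2^17 = 131072
Usable = total - 2 (network and broadcast)
Usable hosts: 131070


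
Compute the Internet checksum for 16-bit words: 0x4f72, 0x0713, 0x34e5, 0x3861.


Sum all words (with carry folding):
+ 0x4f72 = 0x4f72
+ 0x0713 = 0x5685
+ 0x34e5 = 0x8b6a
+ 0x3861 = 0xc3cb
One's complement: ~0xc3cb
Checksum = 0x3c34


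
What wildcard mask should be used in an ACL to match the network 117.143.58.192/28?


Subnet mask: 255.255.255.240
Wildcard = 255.255.255.255 - subnet mask
255 - 255 = 0
255 - 255 = 0
255 - 255 = 0
255 - 240 = 15
Wildcard: 0.0.0.15


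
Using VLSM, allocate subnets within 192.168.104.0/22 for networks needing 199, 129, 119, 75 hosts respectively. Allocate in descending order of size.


199 hosts -> /24 (254 usable): 192.168.104.0/24
129 hosts -> /24 (254 usable): 192.168.105.0/24
119 hosts -> /25 (126 usable): 192.168.106.0/25
75 hosts -> /25 (126 usable): 192.168.106.128/25
Allocation: 192.168.104.0/24 (199 hosts, 254 usable); 192.168.105.0/24 (129 hosts, 254 usable); 192.168.106.0/25 (119 hosts, 126 usable); 192.168.106.128/25 (75 hosts, 126 usable)


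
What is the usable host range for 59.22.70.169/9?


Network: 59.0.0.0
Broadcast: 59.127.255.255
First usable = network + 1
Last usable = broadcast - 1
Range: 59.0.0.1 to 59.127.255.254


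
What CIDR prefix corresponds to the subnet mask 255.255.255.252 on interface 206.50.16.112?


Binary: 11111111.11111111.11111111.11111100
Count leading 1s
Prefix: /30


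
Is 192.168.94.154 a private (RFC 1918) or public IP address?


RFC 1918 private ranges:
  10.0.0.0/8 (10.0.0.0 - 10.255.255.255)
  172.16.0.0/12 (172.16.0.0 - 172.31.255.255)
  192.168.0.0/16 (192.168.0.0 - 192.168.255.255)
Private (in 192.168.0.0/16)


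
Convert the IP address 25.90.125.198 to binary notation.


25 = 00011001
90 = 01011010
125 = 01111101
198 = 11000110
Binary: 00011001.01011010.01111101.11000110


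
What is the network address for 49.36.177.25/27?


IP:   00110001.00100100.10110001.00011001
Mask: 11111111.11111111.11111111.11100000
AND operation:
Net:  00110001.00100100.10110001.00000000
Network: 49.36.177.0/27


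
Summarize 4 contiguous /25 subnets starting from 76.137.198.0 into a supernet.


Original prefix: /25
Number of subnets: 4 = 2^2
New prefix = 25 - 2 = 23
Supernet: 76.137.198.0/23


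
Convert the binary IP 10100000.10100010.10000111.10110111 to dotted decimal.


10100000 = 160
10100010 = 162
10000111 = 135
10110111 = 183
IP: 160.162.135.183


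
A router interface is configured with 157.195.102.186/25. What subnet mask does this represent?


/25 means 25 network bits, 7 host bits
Binary: 11111111111111111111111110000000
Mask: 255.255.255.128


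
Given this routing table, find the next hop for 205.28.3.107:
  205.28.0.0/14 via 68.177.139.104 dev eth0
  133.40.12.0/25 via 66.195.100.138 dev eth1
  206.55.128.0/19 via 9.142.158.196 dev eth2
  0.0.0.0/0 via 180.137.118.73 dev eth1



Longest prefix match for 205.28.3.107:
  /14 205.28.0.0: MATCH
  /25 133.40.12.0: no
  /19 206.55.128.0: no
  /0 0.0.0.0: MATCH
Selected: next-hop 68.177.139.104 via eth0 (matched /14)


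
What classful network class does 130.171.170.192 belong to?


First octet: 130
Binary: 10000010
10xxxxxx -> Class B (128-191)
Class B, default mask 255.255.0.0 (/16)


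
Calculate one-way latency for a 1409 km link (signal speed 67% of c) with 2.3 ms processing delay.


Speed = 0.67 * 3e5 km/s = 201000 km/s
Propagation delay = 1409 / 201000 = 0.007 s = 7.01 ms
Processing delay = 2.3 ms
Total one-way latency = 9.31 ms


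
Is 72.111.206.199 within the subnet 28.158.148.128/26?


Subnet network: 28.158.148.128
Test IP AND mask: 72.111.206.192
No, 72.111.206.199 is not in 28.158.148.128/26


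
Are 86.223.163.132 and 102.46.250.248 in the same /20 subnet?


Mask: 255.255.240.0
86.223.163.132 AND mask = 86.223.160.0
102.46.250.248 AND mask = 102.46.240.0
No, different subnets (86.223.160.0 vs 102.46.240.0)


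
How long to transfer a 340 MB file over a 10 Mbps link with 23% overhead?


Effective throughput = 10 * (1 - 23/100) = 7.7 Mbps
File size in Mb = 340 * 8 = 2720 Mb
Time = 2720 / 7.7
Time = 353.2468 seconds


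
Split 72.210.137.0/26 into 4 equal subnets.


New prefix = 26 + 2 = 28
Each subnet has 16 addresses
  72.210.137.0/28
  72.210.137.16/28
  72.210.137.32/28
  72.210.137.48/28
Subnets: 72.210.137.0/28, 72.210.137.16/28, 72.210.137.32/28, 72.210.137.48/28


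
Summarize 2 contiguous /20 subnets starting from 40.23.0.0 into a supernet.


Original prefix: /20
Number of subnets: 2 = 2^1
New prefix = 20 - 1 = 19
Supernet: 40.23.0.0/19


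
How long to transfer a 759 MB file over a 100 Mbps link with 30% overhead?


Effective throughput = 100 * (1 - 30/100) = 70 Mbps
File size in Mb = 759 * 8 = 6072 Mb
Time = 6072 / 70
Time = 86.7429 seconds


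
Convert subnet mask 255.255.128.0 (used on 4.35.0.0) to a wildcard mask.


Subnet mask: 255.255.128.0
Wildcard = 255.255.255.255 - subnet mask
255 - 255 = 0
255 - 255 = 0
255 - 128 = 127
255 - 0 = 255
Wildcard: 0.0.127.255


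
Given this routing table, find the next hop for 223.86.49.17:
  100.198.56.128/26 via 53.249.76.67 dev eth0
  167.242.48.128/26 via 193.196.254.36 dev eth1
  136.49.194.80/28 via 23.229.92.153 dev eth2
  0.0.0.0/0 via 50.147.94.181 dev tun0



Longest prefix match for 223.86.49.17:
  /26 100.198.56.128: no
  /26 167.242.48.128: no
  /28 136.49.194.80: no
  /0 0.0.0.0: MATCH
Selected: next-hop 50.147.94.181 via tun0 (matched /0)


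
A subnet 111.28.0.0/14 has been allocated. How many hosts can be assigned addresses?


Host bits = 32 - 14 = 18
Total addresses = 2^18 = 262144
Usable = total - 2 (network and broadcast)
Usable hosts: 262142


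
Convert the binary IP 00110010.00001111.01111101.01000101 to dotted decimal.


00110010 = 50
00001111 = 15
01111101 = 125
01000101 = 69
IP: 50.15.125.69


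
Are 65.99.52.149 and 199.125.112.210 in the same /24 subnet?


Mask: 255.255.255.0
65.99.52.149 AND mask = 65.99.52.0
199.125.112.210 AND mask = 199.125.112.0
No, different subnets (65.99.52.0 vs 199.125.112.0)


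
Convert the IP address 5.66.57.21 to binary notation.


5 = 00000101
66 = 01000010
57 = 00111001
21 = 00010101
Binary: 00000101.01000010.00111001.00010101


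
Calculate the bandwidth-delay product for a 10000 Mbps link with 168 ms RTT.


BDP = bandwidth * RTT
= 10000 Mbps * 168 ms
= 10000 * 1e6 * 168 / 1000 bits
= 1680000000 bits
= 210000000 bytes
= 205078.125 KB
BDP = 1680000000 bits (210000000 bytes)


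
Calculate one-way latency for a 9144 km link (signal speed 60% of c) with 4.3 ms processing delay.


Speed = 0.6 * 3e5 km/s = 180000 km/s
Propagation delay = 9144 / 180000 = 0.0508 s = 50.8 ms
Processing delay = 4.3 ms
Total one-way latency = 55.1 ms


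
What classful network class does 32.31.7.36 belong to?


First octet: 32
Binary: 00100000
0xxxxxxx -> Class A (1-126)
Class A, default mask 255.0.0.0 (/8)


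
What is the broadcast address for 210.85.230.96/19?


Network: 210.85.224.0/19
Host bits = 13
Set all host bits to 1:
Broadcast: 210.85.255.255


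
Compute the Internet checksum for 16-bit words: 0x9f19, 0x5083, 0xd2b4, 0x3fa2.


Sum all words (with carry folding):
+ 0x9f19 = 0x9f19
+ 0x5083 = 0xef9c
+ 0xd2b4 = 0xc251
+ 0x3fa2 = 0x01f4
One's complement: ~0x01f4
Checksum = 0xfe0b


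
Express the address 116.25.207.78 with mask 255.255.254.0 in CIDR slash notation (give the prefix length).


Binary: 11111111.11111111.11111110.00000000
Count leading 1s
Prefix: /23


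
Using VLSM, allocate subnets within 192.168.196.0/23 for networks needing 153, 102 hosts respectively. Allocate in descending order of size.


153 hosts -> /24 (254 usable): 192.168.196.0/24
102 hosts -> /25 (126 usable): 192.168.197.0/25
Allocation: 192.168.196.0/24 (153 hosts, 254 usable); 192.168.197.0/25 (102 hosts, 126 usable)


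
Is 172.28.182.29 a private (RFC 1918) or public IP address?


RFC 1918 private ranges:
  10.0.0.0/8 (10.0.0.0 - 10.255.255.255)
  172.16.0.0/12 (172.16.0.0 - 172.31.255.255)
  192.168.0.0/16 (192.168.0.0 - 192.168.255.255)
Private (in 172.16.0.0/12)


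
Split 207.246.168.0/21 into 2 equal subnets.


New prefix = 21 + 1 = 22
Each subnet has 1024 addresses
  207.246.168.0/22
  207.246.172.0/22
Subnets: 207.246.168.0/22, 207.246.172.0/22


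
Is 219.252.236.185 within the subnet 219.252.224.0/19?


Subnet network: 219.252.224.0
Test IP AND mask: 219.252.224.0
Yes, 219.252.236.185 is in 219.252.224.0/19


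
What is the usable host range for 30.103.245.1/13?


Network: 30.96.0.0
Broadcast: 30.103.255.255
First usable = network + 1
Last usable = broadcast - 1
Range: 30.96.0.1 to 30.103.255.254


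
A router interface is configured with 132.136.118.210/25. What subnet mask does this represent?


/25 means 25 network bits, 7 host bits
Binary: 11111111111111111111111110000000
Mask: 255.255.255.128


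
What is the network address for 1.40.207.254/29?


IP:   00000001.00101000.11001111.11111110
Mask: 11111111.11111111.11111111.11111000
AND operation:
Net:  00000001.00101000.11001111.11111000
Network: 1.40.207.248/29


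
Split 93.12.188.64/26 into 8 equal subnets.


New prefix = 26 + 3 = 29
Each subnet has 8 addresses
  93.12.188.64/29
  93.12.188.72/29
  93.12.188.80/29
  93.12.188.88/29
  93.12.188.96/29
  93.12.188.104/29
  93.12.188.112/29
  93.12.188.120/29
Subnets: 93.12.188.64/29, 93.12.188.72/29, 93.12.188.80/29, 93.12.188.88/29, 93.12.188.96/29, 93.12.188.104/29, 93.12.188.112/29, 93.12.188.120/29


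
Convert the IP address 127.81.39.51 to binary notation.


127 = 01111111
81 = 01010001
39 = 00100111
51 = 00110011
Binary: 01111111.01010001.00100111.00110011


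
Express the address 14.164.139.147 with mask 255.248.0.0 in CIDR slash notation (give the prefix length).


Binary: 11111111.11111000.00000000.00000000
Count leading 1s
Prefix: /13


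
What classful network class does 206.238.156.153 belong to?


First octet: 206
Binary: 11001110
110xxxxx -> Class C (192-223)
Class C, default mask 255.255.255.0 (/24)


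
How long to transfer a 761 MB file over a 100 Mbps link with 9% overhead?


Effective throughput = 100 * (1 - 9/100) = 91 Mbps
File size in Mb = 761 * 8 = 6088 Mb
Time = 6088 / 91
Time = 66.9011 seconds


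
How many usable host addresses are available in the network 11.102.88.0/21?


Host bits = 32 - 21 = 11
Total addresses = 2^11 = 2048
Usable = total - 2 (network and broadcast)
Usable hosts: 2046


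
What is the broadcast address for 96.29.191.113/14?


Network: 96.28.0.0/14
Host bits = 18
Set all host bits to 1:
Broadcast: 96.31.255.255


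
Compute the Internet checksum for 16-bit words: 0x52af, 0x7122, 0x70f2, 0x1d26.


Sum all words (with carry folding):
+ 0x52af = 0x52af
+ 0x7122 = 0xc3d1
+ 0x70f2 = 0x34c4
+ 0x1d26 = 0x51ea
One's complement: ~0x51ea
Checksum = 0xae15


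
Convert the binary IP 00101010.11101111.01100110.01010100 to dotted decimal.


00101010 = 42
11101111 = 239
01100110 = 102
01010100 = 84
IP: 42.239.102.84


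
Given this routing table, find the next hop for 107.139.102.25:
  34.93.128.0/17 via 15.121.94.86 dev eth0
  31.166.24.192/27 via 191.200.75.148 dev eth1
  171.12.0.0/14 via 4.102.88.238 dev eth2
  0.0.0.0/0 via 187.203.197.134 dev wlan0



Longest prefix match for 107.139.102.25:
  /17 34.93.128.0: no
  /27 31.166.24.192: no
  /14 171.12.0.0: no
  /0 0.0.0.0: MATCH
Selected: next-hop 187.203.197.134 via wlan0 (matched /0)


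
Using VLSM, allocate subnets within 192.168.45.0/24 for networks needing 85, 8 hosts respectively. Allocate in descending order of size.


85 hosts -> /25 (126 usable): 192.168.45.0/25
8 hosts -> /28 (14 usable): 192.168.45.128/28
Allocation: 192.168.45.0/25 (85 hosts, 126 usable); 192.168.45.128/28 (8 hosts, 14 usable)


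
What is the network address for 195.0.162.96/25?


IP:   11000011.00000000.10100010.01100000
Mask: 11111111.11111111.11111111.10000000
AND operation:
Net:  11000011.00000000.10100010.00000000
Network: 195.0.162.0/25


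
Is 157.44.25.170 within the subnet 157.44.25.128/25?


Subnet network: 157.44.25.128
Test IP AND mask: 157.44.25.128
Yes, 157.44.25.170 is in 157.44.25.128/25


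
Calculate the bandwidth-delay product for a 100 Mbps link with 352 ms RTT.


BDP = bandwidth * RTT
= 100 Mbps * 352 ms
= 100 * 1e6 * 352 / 1000 bits
= 35200000 bits
= 4400000 bytes
= 4296.875 KB
BDP = 35200000 bits (4400000 bytes)


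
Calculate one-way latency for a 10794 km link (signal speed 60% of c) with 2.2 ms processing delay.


Speed = 0.6 * 3e5 km/s = 180000 km/s
Propagation delay = 10794 / 180000 = 0.06 s = 59.9667 ms
Processing delay = 2.2 ms
Total one-way latency = 62.1667 ms


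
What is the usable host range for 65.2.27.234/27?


Network: 65.2.27.224
Broadcast: 65.2.27.255
First usable = network + 1
Last usable = broadcast - 1
Range: 65.2.27.225 to 65.2.27.254


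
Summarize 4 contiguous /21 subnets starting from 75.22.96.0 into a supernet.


Original prefix: /21
Number of subnets: 4 = 2^2
New prefix = 21 - 2 = 19
Supernet: 75.22.96.0/19


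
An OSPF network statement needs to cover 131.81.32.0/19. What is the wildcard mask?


Subnet mask: 255.255.224.0
Wildcard = 255.255.255.255 - subnet mask
255 - 255 = 0
255 - 255 = 0
255 - 224 = 31
255 - 0 = 255
Wildcard: 0.0.31.255


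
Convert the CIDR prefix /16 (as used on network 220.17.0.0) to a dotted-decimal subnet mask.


/16 means 16 network bits, 16 host bits
Binary: 11111111111111110000000000000000
Mask: 255.255.0.0


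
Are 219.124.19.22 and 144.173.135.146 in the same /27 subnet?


Mask: 255.255.255.224
219.124.19.22 AND mask = 219.124.19.0
144.173.135.146 AND mask = 144.173.135.128
No, different subnets (219.124.19.0 vs 144.173.135.128)


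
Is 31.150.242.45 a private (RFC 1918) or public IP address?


RFC 1918 private ranges:
  10.0.0.0/8 (10.0.0.0 - 10.255.255.255)
  172.16.0.0/12 (172.16.0.0 - 172.31.255.255)
  192.168.0.0/16 (192.168.0.0 - 192.168.255.255)
Public (not in any RFC 1918 range)


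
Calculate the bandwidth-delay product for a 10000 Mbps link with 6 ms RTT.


BDP = bandwidth * RTT
= 10000 Mbps * 6 ms
= 10000 * 1e6 * 6 / 1000 bits
= 60000000 bits
= 7500000 bytes
= 7324.2188 KB
BDP = 60000000 bits (7500000 bytes)


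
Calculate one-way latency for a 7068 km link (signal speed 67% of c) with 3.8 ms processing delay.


Speed = 0.67 * 3e5 km/s = 201000 km/s
Propagation delay = 7068 / 201000 = 0.0352 s = 35.1642 ms
Processing delay = 3.8 ms
Total one-way latency = 38.9642 ms


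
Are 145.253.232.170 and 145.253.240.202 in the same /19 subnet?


Mask: 255.255.224.0
145.253.232.170 AND mask = 145.253.224.0
145.253.240.202 AND mask = 145.253.224.0
Yes, same subnet (145.253.224.0)


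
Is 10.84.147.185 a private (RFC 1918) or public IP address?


RFC 1918 private ranges:
  10.0.0.0/8 (10.0.0.0 - 10.255.255.255)
  172.16.0.0/12 (172.16.0.0 - 172.31.255.255)
  192.168.0.0/16 (192.168.0.0 - 192.168.255.255)
Private (in 10.0.0.0/8)


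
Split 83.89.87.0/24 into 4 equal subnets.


New prefix = 24 + 2 = 26
Each subnet has 64 addresses
  83.89.87.0/26
  83.89.87.64/26
  83.89.87.128/26
  83.89.87.192/26
Subnets: 83.89.87.0/26, 83.89.87.64/26, 83.89.87.128/26, 83.89.87.192/26


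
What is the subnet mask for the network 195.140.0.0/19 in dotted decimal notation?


/19 means 19 network bits, 13 host bits
Binary: 11111111111111111110000000000000
Mask: 255.255.224.0


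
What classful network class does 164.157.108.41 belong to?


First octet: 164
Binary: 10100100
10xxxxxx -> Class B (128-191)
Class B, default mask 255.255.0.0 (/16)


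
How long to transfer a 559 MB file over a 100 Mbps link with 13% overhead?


Effective throughput = 100 * (1 - 13/100) = 87 Mbps
File size in Mb = 559 * 8 = 4472 Mb
Time = 4472 / 87
Time = 51.4023 seconds


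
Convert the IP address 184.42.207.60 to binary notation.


184 = 10111000
42 = 00101010
207 = 11001111
60 = 00111100
Binary: 10111000.00101010.11001111.00111100


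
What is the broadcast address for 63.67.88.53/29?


Network: 63.67.88.48/29
Host bits = 3
Set all host bits to 1:
Broadcast: 63.67.88.55


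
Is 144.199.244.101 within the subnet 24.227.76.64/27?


Subnet network: 24.227.76.64
Test IP AND mask: 144.199.244.96
No, 144.199.244.101 is not in 24.227.76.64/27


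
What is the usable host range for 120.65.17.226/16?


Network: 120.65.0.0
Broadcast: 120.65.255.255
First usable = network + 1
Last usable = broadcast - 1
Range: 120.65.0.1 to 120.65.255.254


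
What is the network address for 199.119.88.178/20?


IP:   11000111.01110111.01011000.10110010
Mask: 11111111.11111111.11110000.00000000
AND operation:
Net:  11000111.01110111.01010000.00000000
Network: 199.119.80.0/20


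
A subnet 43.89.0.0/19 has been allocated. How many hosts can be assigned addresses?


Host bits = 32 - 19 = 13
Total addresses = 2^13 = 8192
Usable = total - 2 (network and broadcast)
Usable hosts: 8190


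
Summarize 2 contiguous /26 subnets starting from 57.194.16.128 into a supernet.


Original prefix: /26
Number of subnets: 2 = 2^1
New prefix = 26 - 1 = 25
Supernet: 57.194.16.128/25


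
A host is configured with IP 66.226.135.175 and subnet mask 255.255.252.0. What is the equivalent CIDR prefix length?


Binary: 11111111.11111111.11111100.00000000
Count leading 1s
Prefix: /22


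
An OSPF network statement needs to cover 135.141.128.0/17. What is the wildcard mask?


Subnet mask: 255.255.128.0
Wildcard = 255.255.255.255 - subnet mask
255 - 255 = 0
255 - 255 = 0
255 - 128 = 127
255 - 0 = 255
Wildcard: 0.0.127.255


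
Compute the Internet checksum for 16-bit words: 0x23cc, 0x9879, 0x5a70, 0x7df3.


Sum all words (with carry folding):
+ 0x23cc = 0x23cc
+ 0x9879 = 0xbc45
+ 0x5a70 = 0x16b6
+ 0x7df3 = 0x94a9
One's complement: ~0x94a9
Checksum = 0x6b56


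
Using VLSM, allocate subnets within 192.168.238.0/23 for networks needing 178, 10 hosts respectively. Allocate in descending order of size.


178 hosts -> /24 (254 usable): 192.168.238.0/24
10 hosts -> /28 (14 usable): 192.168.239.0/28
Allocation: 192.168.238.0/24 (178 hosts, 254 usable); 192.168.239.0/28 (10 hosts, 14 usable)


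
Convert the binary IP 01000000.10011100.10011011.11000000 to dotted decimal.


01000000 = 64
10011100 = 156
10011011 = 155
11000000 = 192
IP: 64.156.155.192


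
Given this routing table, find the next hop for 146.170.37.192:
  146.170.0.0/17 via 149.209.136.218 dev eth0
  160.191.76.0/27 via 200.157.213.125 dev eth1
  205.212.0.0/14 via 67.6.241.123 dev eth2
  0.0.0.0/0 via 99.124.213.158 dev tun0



Longest prefix match for 146.170.37.192:
  /17 146.170.0.0: MATCH
  /27 160.191.76.0: no
  /14 205.212.0.0: no
  /0 0.0.0.0: MATCH
Selected: next-hop 149.209.136.218 via eth0 (matched /17)


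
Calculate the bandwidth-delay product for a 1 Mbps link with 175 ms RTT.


BDP = bandwidth * RTT
= 1 Mbps * 175 ms
= 1 * 1e6 * 175 / 1000 bits
= 175000 bits
= 21875 bytes
= 21.3623 KB
BDP = 175000 bits (21875 bytes)


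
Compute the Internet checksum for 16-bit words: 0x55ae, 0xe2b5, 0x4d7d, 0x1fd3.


Sum all words (with carry folding):
+ 0x55ae = 0x55ae
+ 0xe2b5 = 0x3864
+ 0x4d7d = 0x85e1
+ 0x1fd3 = 0xa5b4
One's complement: ~0xa5b4
Checksum = 0x5a4b


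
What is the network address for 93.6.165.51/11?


IP:   01011101.00000110.10100101.00110011
Mask: 11111111.11100000.00000000.00000000
AND operation:
Net:  01011101.00000000.00000000.00000000
Network: 93.0.0.0/11


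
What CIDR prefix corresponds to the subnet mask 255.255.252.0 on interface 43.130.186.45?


Binary: 11111111.11111111.11111100.00000000
Count leading 1s
Prefix: /22


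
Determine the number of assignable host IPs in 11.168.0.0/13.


Host bits = 32 - 13 = 19
Total addresses = 2^19 = 524288
Usable = total - 2 (network and broadcast)
Usable hosts: 524286


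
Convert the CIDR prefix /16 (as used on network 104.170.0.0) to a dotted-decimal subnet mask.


/16 means 16 network bits, 16 host bits
Binary: 11111111111111110000000000000000
Mask: 255.255.0.0


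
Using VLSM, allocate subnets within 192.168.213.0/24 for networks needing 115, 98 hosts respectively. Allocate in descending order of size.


115 hosts -> /25 (126 usable): 192.168.213.0/25
98 hosts -> /25 (126 usable): 192.168.213.128/25
Allocation: 192.168.213.0/25 (115 hosts, 126 usable); 192.168.213.128/25 (98 hosts, 126 usable)


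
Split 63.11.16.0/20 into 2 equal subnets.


New prefix = 20 + 1 = 21
Each subnet has 2048 addresses
  63.11.16.0/21
  63.11.24.0/21
Subnets: 63.11.16.0/21, 63.11.24.0/21


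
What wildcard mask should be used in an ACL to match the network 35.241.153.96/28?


Subnet mask: 255.255.255.240
Wildcard = 255.255.255.255 - subnet mask
255 - 255 = 0
255 - 255 = 0
255 - 255 = 0
255 - 240 = 15
Wildcard: 0.0.0.15


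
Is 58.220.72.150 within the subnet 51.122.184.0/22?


Subnet network: 51.122.184.0
Test IP AND mask: 58.220.72.0
No, 58.220.72.150 is not in 51.122.184.0/22


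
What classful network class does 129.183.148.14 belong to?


First octet: 129
Binary: 10000001
10xxxxxx -> Class B (128-191)
Class B, default mask 255.255.0.0 (/16)


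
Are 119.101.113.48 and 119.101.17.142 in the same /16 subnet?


Mask: 255.255.0.0
119.101.113.48 AND mask = 119.101.0.0
119.101.17.142 AND mask = 119.101.0.0
Yes, same subnet (119.101.0.0)


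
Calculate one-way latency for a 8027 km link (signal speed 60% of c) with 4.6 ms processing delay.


Speed = 0.6 * 3e5 km/s = 180000 km/s
Propagation delay = 8027 / 180000 = 0.0446 s = 44.5944 ms
Processing delay = 4.6 ms
Total one-way latency = 49.1944 ms


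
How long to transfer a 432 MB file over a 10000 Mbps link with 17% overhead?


Effective throughput = 10000 * (1 - 17/100) = 8300 Mbps
File size in Mb = 432 * 8 = 3456 Mb
Time = 3456 / 8300
Time = 0.4164 seconds


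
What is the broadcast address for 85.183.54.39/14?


Network: 85.180.0.0/14
Host bits = 18
Set all host bits to 1:
Broadcast: 85.183.255.255


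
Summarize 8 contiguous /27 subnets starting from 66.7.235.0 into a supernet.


Original prefix: /27
Number of subnets: 8 = 2^3
New prefix = 27 - 3 = 24
Supernet: 66.7.235.0/24


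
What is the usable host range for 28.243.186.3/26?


Network: 28.243.186.0
Broadcast: 28.243.186.63
First usable = network + 1
Last usable = broadcast - 1
Range: 28.243.186.1 to 28.243.186.62


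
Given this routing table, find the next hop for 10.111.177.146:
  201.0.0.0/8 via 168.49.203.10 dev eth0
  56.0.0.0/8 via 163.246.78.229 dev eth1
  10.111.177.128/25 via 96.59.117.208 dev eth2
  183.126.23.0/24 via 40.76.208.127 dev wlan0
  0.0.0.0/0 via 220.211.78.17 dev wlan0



Longest prefix match for 10.111.177.146:
  /8 201.0.0.0: no
  /8 56.0.0.0: no
  /25 10.111.177.128: MATCH
  /24 183.126.23.0: no
  /0 0.0.0.0: MATCH
Selected: next-hop 96.59.117.208 via eth2 (matched /25)


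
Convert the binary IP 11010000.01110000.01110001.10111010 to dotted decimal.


11010000 = 208
01110000 = 112
01110001 = 113
10111010 = 186
IP: 208.112.113.186


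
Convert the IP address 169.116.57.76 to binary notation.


169 = 10101001
116 = 01110100
57 = 00111001
76 = 01001100
Binary: 10101001.01110100.00111001.01001100


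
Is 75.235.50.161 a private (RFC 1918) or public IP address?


RFC 1918 private ranges:
  10.0.0.0/8 (10.0.0.0 - 10.255.255.255)
  172.16.0.0/12 (172.16.0.0 - 172.31.255.255)
  192.168.0.0/16 (192.168.0.0 - 192.168.255.255)
Public (not in any RFC 1918 range)


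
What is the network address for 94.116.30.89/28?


IP:   01011110.01110100.00011110.01011001
Mask: 11111111.11111111.11111111.11110000
AND operation:
Net:  01011110.01110100.00011110.01010000
Network: 94.116.30.80/28


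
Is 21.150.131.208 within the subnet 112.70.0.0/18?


Subnet network: 112.70.0.0
Test IP AND mask: 21.150.128.0
No, 21.150.131.208 is not in 112.70.0.0/18


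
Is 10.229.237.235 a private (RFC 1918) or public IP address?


RFC 1918 private ranges:
  10.0.0.0/8 (10.0.0.0 - 10.255.255.255)
  172.16.0.0/12 (172.16.0.0 - 172.31.255.255)
  192.168.0.0/16 (192.168.0.0 - 192.168.255.255)
Private (in 10.0.0.0/8)


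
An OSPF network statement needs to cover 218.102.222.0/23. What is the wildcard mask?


Subnet mask: 255.255.254.0
Wildcard = 255.255.255.255 - subnet mask
255 - 255 = 0
255 - 255 = 0
255 - 254 = 1
255 - 0 = 255
Wildcard: 0.0.1.255


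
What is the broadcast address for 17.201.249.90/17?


Network: 17.201.128.0/17
Host bits = 15
Set all host bits to 1:
Broadcast: 17.201.255.255


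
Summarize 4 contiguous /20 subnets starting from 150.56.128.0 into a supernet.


Original prefix: /20
Number of subnets: 4 = 2^2
New prefix = 20 - 2 = 18
Supernet: 150.56.128.0/18


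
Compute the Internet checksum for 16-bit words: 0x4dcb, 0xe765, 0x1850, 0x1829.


Sum all words (with carry folding):
+ 0x4dcb = 0x4dcb
+ 0xe765 = 0x3531
+ 0x1850 = 0x4d81
+ 0x1829 = 0x65aa
One's complement: ~0x65aa
Checksum = 0x9a55


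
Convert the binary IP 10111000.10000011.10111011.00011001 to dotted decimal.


10111000 = 184
10000011 = 131
10111011 = 187
00011001 = 25
IP: 184.131.187.25


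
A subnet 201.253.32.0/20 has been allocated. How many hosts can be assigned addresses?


Host bits = 32 - 20 = 12
Total addresses = 2^12 = 4096
Usable = total - 2 (network and broadcast)
Usable hosts: 4094


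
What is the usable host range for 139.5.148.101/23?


Network: 139.5.148.0
Broadcast: 139.5.149.255
First usable = network + 1
Last usable = broadcast - 1
Range: 139.5.148.1 to 139.5.149.254


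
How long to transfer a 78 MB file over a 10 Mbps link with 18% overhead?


Effective throughput = 10 * (1 - 18/100) = 8.2 Mbps
File size in Mb = 78 * 8 = 624 Mb
Time = 624 / 8.2
Time = 76.0976 seconds


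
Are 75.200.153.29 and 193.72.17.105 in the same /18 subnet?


Mask: 255.255.192.0
75.200.153.29 AND mask = 75.200.128.0
193.72.17.105 AND mask = 193.72.0.0
No, different subnets (75.200.128.0 vs 193.72.0.0)


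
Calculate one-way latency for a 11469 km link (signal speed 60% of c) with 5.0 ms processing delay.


Speed = 0.6 * 3e5 km/s = 180000 km/s
Propagation delay = 11469 / 180000 = 0.0637 s = 63.7167 ms
Processing delay = 5.0 ms
Total one-way latency = 68.7167 ms


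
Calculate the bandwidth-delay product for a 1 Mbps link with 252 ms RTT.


BDP = bandwidth * RTT
= 1 Mbps * 252 ms
= 1 * 1e6 * 252 / 1000 bits
= 252000 bits
= 31500 bytes
= 30.7617 KB
BDP = 252000 bits (31500 bytes)


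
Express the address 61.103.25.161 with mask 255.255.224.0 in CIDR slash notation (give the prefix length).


Binary: 11111111.11111111.11100000.00000000
Count leading 1s
Prefix: /19


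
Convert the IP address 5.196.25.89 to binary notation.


5 = 00000101
196 = 11000100
25 = 00011001
89 = 01011001
Binary: 00000101.11000100.00011001.01011001


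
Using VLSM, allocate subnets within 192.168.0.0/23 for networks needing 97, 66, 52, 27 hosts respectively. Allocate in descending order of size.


97 hosts -> /25 (126 usable): 192.168.0.0/25
66 hosts -> /25 (126 usable): 192.168.0.128/25
52 hosts -> /26 (62 usable): 192.168.1.0/26
27 hosts -> /27 (30 usable): 192.168.1.64/27
Allocation: 192.168.0.0/25 (97 hosts, 126 usable); 192.168.0.128/25 (66 hosts, 126 usable); 192.168.1.0/26 (52 hosts, 62 usable); 192.168.1.64/27 (27 hosts, 30 usable)


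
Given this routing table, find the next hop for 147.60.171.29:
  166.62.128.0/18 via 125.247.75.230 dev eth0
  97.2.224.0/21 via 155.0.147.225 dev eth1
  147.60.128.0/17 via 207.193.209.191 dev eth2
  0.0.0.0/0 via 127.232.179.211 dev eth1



Longest prefix match for 147.60.171.29:
  /18 166.62.128.0: no
  /21 97.2.224.0: no
  /17 147.60.128.0: MATCH
  /0 0.0.0.0: MATCH
Selected: next-hop 207.193.209.191 via eth2 (matched /17)


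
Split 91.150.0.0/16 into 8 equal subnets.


New prefix = 16 + 3 = 19
Each subnet has 8192 addresses
  91.150.0.0/19
  91.150.32.0/19
  91.150.64.0/19
  91.150.96.0/19
  91.150.128.0/19
  91.150.160.0/19
  91.150.192.0/19
  91.150.224.0/19
Subnets: 91.150.0.0/19, 91.150.32.0/19, 91.150.64.0/19, 91.150.96.0/19, 91.150.128.0/19, 91.150.160.0/19, 91.150.192.0/19, 91.150.224.0/19


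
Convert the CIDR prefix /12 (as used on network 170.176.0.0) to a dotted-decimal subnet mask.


/12 means 12 network bits, 20 host bits
Binary: 11111111111100000000000000000000
Mask: 255.240.0.0


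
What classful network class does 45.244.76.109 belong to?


First octet: 45
Binary: 00101101
0xxxxxxx -> Class A (1-126)
Class A, default mask 255.0.0.0 (/8)


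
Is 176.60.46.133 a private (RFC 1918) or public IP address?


RFC 1918 private ranges:
  10.0.0.0/8 (10.0.0.0 - 10.255.255.255)
  172.16.0.0/12 (172.16.0.0 - 172.31.255.255)
  192.168.0.0/16 (192.168.0.0 - 192.168.255.255)
Public (not in any RFC 1918 range)


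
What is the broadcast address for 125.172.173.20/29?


Network: 125.172.173.16/29
Host bits = 3
Set all host bits to 1:
Broadcast: 125.172.173.23


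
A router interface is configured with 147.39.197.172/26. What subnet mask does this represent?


/26 means 26 network bits, 6 host bits
Binary: 11111111111111111111111111000000
Mask: 255.255.255.192


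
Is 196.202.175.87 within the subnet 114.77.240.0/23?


Subnet network: 114.77.240.0
Test IP AND mask: 196.202.174.0
No, 196.202.175.87 is not in 114.77.240.0/23


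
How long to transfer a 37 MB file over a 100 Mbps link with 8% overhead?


Effective throughput = 100 * (1 - 8/100) = 92 Mbps
File size in Mb = 37 * 8 = 296 Mb
Time = 296 / 92
Time = 3.2174 seconds


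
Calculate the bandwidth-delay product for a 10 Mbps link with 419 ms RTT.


BDP = bandwidth * RTT
= 10 Mbps * 419 ms
= 10 * 1e6 * 419 / 1000 bits
= 4190000 bits
= 523750 bytes
= 511.4746 KB
BDP = 4190000 bits (523750 bytes)


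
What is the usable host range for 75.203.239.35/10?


Network: 75.192.0.0
Broadcast: 75.255.255.255
First usable = network + 1
Last usable = broadcast - 1
Range: 75.192.0.1 to 75.255.255.254


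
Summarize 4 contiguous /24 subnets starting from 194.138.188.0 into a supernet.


Original prefix: /24
Number of subnets: 4 = 2^2
New prefix = 24 - 2 = 22
Supernet: 194.138.188.0/22


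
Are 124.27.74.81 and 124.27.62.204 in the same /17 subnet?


Mask: 255.255.128.0
124.27.74.81 AND mask = 124.27.0.0
124.27.62.204 AND mask = 124.27.0.0
Yes, same subnet (124.27.0.0)


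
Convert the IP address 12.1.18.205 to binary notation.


12 = 00001100
1 = 00000001
18 = 00010010
205 = 11001101
Binary: 00001100.00000001.00010010.11001101


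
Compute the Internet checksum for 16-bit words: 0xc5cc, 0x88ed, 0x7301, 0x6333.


Sum all words (with carry folding):
+ 0xc5cc = 0xc5cc
+ 0x88ed = 0x4eba
+ 0x7301 = 0xc1bb
+ 0x6333 = 0x24ef
One's complement: ~0x24ef
Checksum = 0xdb10


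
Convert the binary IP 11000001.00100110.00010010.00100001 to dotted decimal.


11000001 = 193
00100110 = 38
00010010 = 18
00100001 = 33
IP: 193.38.18.33


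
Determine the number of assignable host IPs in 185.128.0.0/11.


Host bits = 32 - 11 = 21
Total addresses = 2^21 = 2097152
Usable = total - 2 (network and broadcast)
Usable hosts: 2097150


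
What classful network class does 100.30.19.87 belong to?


First octet: 100
Binary: 01100100
0xxxxxxx -> Class A (1-126)
Class A, default mask 255.0.0.0 (/8)


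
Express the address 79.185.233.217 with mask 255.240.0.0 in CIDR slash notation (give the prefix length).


Binary: 11111111.11110000.00000000.00000000
Count leading 1s
Prefix: /12


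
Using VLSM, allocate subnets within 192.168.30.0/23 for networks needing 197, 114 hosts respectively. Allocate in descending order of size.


197 hosts -> /24 (254 usable): 192.168.30.0/24
114 hosts -> /25 (126 usable): 192.168.31.0/25
Allocation: 192.168.30.0/24 (197 hosts, 254 usable); 192.168.31.0/25 (114 hosts, 126 usable)


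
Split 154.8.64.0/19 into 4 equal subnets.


New prefix = 19 + 2 = 21
Each subnet has 2048 addresses
  154.8.64.0/21
  154.8.72.0/21
  154.8.80.0/21
  154.8.88.0/21
Subnets: 154.8.64.0/21, 154.8.72.0/21, 154.8.80.0/21, 154.8.88.0/21


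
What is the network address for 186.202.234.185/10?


IP:   10111010.11001010.11101010.10111001
Mask: 11111111.11000000.00000000.00000000
AND operation:
Net:  10111010.11000000.00000000.00000000
Network: 186.192.0.0/10


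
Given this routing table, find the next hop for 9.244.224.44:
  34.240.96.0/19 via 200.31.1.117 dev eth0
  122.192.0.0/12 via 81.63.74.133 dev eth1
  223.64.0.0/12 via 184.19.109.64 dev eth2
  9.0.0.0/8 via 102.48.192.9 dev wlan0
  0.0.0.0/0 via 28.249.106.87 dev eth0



Longest prefix match for 9.244.224.44:
  /19 34.240.96.0: no
  /12 122.192.0.0: no
  /12 223.64.0.0: no
  /8 9.0.0.0: MATCH
  /0 0.0.0.0: MATCH
Selected: next-hop 102.48.192.9 via wlan0 (matched /8)


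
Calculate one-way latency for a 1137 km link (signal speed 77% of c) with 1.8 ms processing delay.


Speed = 0.77 * 3e5 km/s = 231000 km/s
Propagation delay = 1137 / 231000 = 0.0049 s = 4.9221 ms
Processing delay = 1.8 ms
Total one-way latency = 6.7221 ms


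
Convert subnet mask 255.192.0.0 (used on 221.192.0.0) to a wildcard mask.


Subnet mask: 255.192.0.0
Wildcard = 255.255.255.255 - subnet mask
255 - 255 = 0
255 - 192 = 63
255 - 0 = 255
255 - 0 = 255
Wildcard: 0.63.255.255


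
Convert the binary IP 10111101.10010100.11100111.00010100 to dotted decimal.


10111101 = 189
10010100 = 148
11100111 = 231
00010100 = 20
IP: 189.148.231.20


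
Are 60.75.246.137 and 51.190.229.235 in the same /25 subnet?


Mask: 255.255.255.128
60.75.246.137 AND mask = 60.75.246.128
51.190.229.235 AND mask = 51.190.229.128
No, different subnets (60.75.246.128 vs 51.190.229.128)


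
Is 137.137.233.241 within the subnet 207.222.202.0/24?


Subnet network: 207.222.202.0
Test IP AND mask: 137.137.233.0
No, 137.137.233.241 is not in 207.222.202.0/24


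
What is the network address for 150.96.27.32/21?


IP:   10010110.01100000.00011011.00100000
Mask: 11111111.11111111.11111000.00000000
AND operation:
Net:  10010110.01100000.00011000.00000000
Network: 150.96.24.0/21


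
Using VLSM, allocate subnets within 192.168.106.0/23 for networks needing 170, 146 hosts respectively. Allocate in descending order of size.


170 hosts -> /24 (254 usable): 192.168.106.0/24
146 hosts -> /24 (254 usable): 192.168.107.0/24
Allocation: 192.168.106.0/24 (170 hosts, 254 usable); 192.168.107.0/24 (146 hosts, 254 usable)


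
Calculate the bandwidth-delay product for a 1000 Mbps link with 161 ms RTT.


BDP = bandwidth * RTT
= 1000 Mbps * 161 ms
= 1000 * 1e6 * 161 / 1000 bits
= 161000000 bits
= 20125000 bytes
= 19653.3203 KB
BDP = 161000000 bits (20125000 bytes)


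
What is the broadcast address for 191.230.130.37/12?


Network: 191.224.0.0/12
Host bits = 20
Set all host bits to 1:
Broadcast: 191.239.255.255


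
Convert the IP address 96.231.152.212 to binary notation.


96 = 01100000
231 = 11100111
152 = 10011000
212 = 11010100
Binary: 01100000.11100111.10011000.11010100


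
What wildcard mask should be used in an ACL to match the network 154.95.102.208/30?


Subnet mask: 255.255.255.252
Wildcard = 255.255.255.255 - subnet mask
255 - 255 = 0
255 - 255 = 0
255 - 255 = 0
255 - 252 = 3
Wildcard: 0.0.0.3


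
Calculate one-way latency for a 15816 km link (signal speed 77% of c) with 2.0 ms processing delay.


Speed = 0.77 * 3e5 km/s = 231000 km/s
Propagation delay = 15816 / 231000 = 0.0685 s = 68.4675 ms
Processing delay = 2.0 ms
Total one-way latency = 70.4675 ms


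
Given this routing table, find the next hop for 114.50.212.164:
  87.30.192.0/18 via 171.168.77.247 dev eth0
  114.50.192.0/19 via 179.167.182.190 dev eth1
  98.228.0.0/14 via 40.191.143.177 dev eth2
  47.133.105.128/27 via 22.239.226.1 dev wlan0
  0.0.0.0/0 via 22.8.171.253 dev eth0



Longest prefix match for 114.50.212.164:
  /18 87.30.192.0: no
  /19 114.50.192.0: MATCH
  /14 98.228.0.0: no
  /27 47.133.105.128: no
  /0 0.0.0.0: MATCH
Selected: next-hop 179.167.182.190 via eth1 (matched /19)


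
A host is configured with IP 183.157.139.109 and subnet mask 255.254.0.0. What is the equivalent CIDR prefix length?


Binary: 11111111.11111110.00000000.00000000
Count leading 1s
Prefix: /15


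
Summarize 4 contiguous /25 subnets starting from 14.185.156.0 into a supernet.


Original prefix: /25
Number of subnets: 4 = 2^2
New prefix = 25 - 2 = 23
Supernet: 14.185.156.0/23


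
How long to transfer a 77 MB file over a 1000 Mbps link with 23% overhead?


Effective throughput = 1000 * (1 - 23/100) = 770 Mbps
File size in Mb = 77 * 8 = 616 Mb
Time = 616 / 770
Time = 0.8 seconds


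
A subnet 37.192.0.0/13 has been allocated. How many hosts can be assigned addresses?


Host bits = 32 - 13 = 19
Total addresses = 2^19 = 524288
Usable = total - 2 (network and broadcast)
Usable hosts: 524286


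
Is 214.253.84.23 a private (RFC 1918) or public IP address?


RFC 1918 private ranges:
  10.0.0.0/8 (10.0.0.0 - 10.255.255.255)
  172.16.0.0/12 (172.16.0.0 - 172.31.255.255)
  192.168.0.0/16 (192.168.0.0 - 192.168.255.255)
Public (not in any RFC 1918 range)


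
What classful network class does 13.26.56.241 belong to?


First octet: 13
Binary: 00001101
0xxxxxxx -> Class A (1-126)
Class A, default mask 255.0.0.0 (/8)


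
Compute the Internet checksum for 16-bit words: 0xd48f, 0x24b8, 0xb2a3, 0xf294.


Sum all words (with carry folding):
+ 0xd48f = 0xd48f
+ 0x24b8 = 0xf947
+ 0xb2a3 = 0xabeb
+ 0xf294 = 0x9e80
One's complement: ~0x9e80
Checksum = 0x617f


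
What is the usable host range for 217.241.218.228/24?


Network: 217.241.218.0
Broadcast: 217.241.218.255
First usable = network + 1
Last usable = broadcast - 1
Range: 217.241.218.1 to 217.241.218.254


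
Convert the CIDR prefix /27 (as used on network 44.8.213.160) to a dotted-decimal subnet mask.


/27 means 27 network bits, 5 host bits
Binary: 11111111111111111111111111100000
Mask: 255.255.255.224


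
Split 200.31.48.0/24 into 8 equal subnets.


New prefix = 24 + 3 = 27
Each subnet has 32 addresses
  200.31.48.0/27
  200.31.48.32/27
  200.31.48.64/27
  200.31.48.96/27
  200.31.48.128/27
  200.31.48.160/27
  200.31.48.192/27
  200.31.48.224/27
Subnets: 200.31.48.0/27, 200.31.48.32/27, 200.31.48.64/27, 200.31.48.96/27, 200.31.48.128/27, 200.31.48.160/27, 200.31.48.192/27, 200.31.48.224/27
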